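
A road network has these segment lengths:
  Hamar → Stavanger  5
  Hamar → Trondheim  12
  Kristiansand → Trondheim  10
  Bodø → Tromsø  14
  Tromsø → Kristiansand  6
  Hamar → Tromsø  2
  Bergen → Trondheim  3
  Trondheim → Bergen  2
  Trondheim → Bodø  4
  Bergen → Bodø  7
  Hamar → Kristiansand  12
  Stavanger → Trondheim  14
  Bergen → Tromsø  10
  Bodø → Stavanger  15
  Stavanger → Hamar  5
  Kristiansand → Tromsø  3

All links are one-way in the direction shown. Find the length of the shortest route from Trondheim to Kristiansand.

Some routes from Trondheim to Kristiansand:
Trondheim → Bergen → Tromsø → Kristiansand: 2 + 10 + 6 = 18
Trondheim → Bergen → Bodø → Tromsø → Kristiansand: 2 + 7 + 14 + 6 = 29
Trondheim → Bodø → Tromsø → Kristiansand: 4 + 14 + 6 = 24
The minimum is 18.

18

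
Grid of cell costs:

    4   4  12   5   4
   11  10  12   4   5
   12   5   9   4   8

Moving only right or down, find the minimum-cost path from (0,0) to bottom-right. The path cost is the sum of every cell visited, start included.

Cheapest: r0c0 -> r0c1 -> r0c2 -> r0c3 -> r1c3 -> r2c3 -> r2c4
  4 + 4 + 12 + 5 + 4 + 4 + 8 = 41
(Top row then right column would cost 42.)

41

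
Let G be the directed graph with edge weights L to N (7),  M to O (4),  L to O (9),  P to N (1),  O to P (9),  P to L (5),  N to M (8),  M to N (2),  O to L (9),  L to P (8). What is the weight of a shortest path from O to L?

9

Paths from O to L:
O -> P -> L: 9 + 5 = 14
O -> L: 9
Shortest: 9.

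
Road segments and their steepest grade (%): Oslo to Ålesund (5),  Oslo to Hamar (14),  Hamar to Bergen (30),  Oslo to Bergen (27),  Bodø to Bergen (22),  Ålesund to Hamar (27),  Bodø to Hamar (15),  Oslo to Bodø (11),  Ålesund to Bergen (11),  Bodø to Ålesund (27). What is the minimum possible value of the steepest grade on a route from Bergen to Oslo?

Comparing a few candidate routes:
Bergen-Bodø-Hamar-Oslo: max(22, 15, 14) = 22
Bergen-Bodø-Ålesund-Oslo: max(22, 27, 5) = 27
Bergen-Oslo: max(27) = 27
Bergen-Bodø-Oslo: max(22, 11) = 22
Bergen-Ålesund-Oslo: max(11, 5) = 11
Best route has worst link 11%.

11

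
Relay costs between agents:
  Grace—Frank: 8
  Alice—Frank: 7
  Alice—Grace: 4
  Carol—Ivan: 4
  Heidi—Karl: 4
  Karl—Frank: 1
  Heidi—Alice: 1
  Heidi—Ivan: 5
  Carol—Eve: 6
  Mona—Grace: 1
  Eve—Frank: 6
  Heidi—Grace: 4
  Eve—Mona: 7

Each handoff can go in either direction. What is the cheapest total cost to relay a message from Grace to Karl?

8

Checking several routes:
Grace → Heidi → Karl: 4 + 4 = 8
Grace → Frank → Karl: 8 + 1 = 9
Grace → Alice → Heidi → Karl: 4 + 1 + 4 = 9
Shortest: 8.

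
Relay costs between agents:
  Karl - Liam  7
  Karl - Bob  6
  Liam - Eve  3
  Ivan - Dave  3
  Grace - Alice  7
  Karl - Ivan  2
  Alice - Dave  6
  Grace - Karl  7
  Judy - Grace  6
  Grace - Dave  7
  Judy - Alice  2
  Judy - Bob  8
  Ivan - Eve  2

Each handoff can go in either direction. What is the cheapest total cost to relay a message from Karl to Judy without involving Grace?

Candidate routes:
Karl -> Ivan -> Dave -> Alice -> Judy: 2 + 3 + 6 + 2 = 13
Karl -> Liam -> Eve -> Ivan -> Dave -> Alice -> Judy: 7 + 3 + 2 + 3 + 6 + 2 = 23
Karl -> Bob -> Judy: 6 + 8 = 14
The minimum is 13.

13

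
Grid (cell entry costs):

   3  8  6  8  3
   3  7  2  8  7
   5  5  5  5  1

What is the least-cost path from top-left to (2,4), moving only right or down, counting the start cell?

One optimal route is r0c0 → r1c0 → r1c1 → r1c2 → r2c2 → r2c3 → r2c4.
Its cost is 3 + 3 + 7 + 2 + 5 + 5 + 1 = 26.
For comparison, the top-then-right route costs 36.

26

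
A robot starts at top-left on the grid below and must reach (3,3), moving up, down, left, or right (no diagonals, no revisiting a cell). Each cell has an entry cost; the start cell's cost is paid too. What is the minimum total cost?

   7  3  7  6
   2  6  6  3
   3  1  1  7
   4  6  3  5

22

Cheapest: r0c0 -> r1c0 -> r2c0 -> r2c1 -> r2c2 -> r3c2 -> r3c3
  7 + 2 + 3 + 1 + 1 + 3 + 5 = 22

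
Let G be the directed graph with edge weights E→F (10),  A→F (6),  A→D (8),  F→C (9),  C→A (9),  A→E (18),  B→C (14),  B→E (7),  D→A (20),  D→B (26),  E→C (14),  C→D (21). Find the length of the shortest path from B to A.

A few of the B→A routes:
B -> C -> A: 14 + 9 = 23
B -> E -> C -> A: 7 + 14 + 9 = 30
B -> E -> F -> C -> A: 7 + 10 + 9 + 9 = 35
Best route has total 23.

23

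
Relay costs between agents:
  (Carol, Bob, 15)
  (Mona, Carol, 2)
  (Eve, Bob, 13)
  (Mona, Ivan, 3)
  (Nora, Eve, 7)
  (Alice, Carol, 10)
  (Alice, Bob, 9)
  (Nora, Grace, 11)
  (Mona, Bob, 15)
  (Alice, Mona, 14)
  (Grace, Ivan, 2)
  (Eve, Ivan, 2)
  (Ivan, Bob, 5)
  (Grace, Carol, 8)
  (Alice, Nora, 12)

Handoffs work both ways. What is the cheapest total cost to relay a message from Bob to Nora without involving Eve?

18

Checking several routes:
Bob - Ivan - Mona - Carol - Grace - Nora: 5 + 3 + 2 + 8 + 11 = 29
Bob - Ivan - Grace - Nora: 5 + 2 + 11 = 18
Bob - Alice - Nora: 9 + 12 = 21
Best route has total 18.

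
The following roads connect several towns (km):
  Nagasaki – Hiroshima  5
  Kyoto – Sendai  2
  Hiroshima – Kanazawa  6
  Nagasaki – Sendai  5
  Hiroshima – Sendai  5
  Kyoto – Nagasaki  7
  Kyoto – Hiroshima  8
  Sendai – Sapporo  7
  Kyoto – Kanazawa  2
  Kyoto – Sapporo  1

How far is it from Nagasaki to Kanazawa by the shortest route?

A few of the Nagasaki→Kanazawa routes:
Nagasaki→Sendai→Kyoto→Kanazawa: 5 + 2 + 2 = 9
Nagasaki→Hiroshima→Sendai→Kyoto→Kanazawa: 5 + 5 + 2 + 2 = 14
Nagasaki→Hiroshima→Kanazawa: 5 + 6 = 11
Nagasaki→Kyoto→Kanazawa: 7 + 2 = 9
Best route has total 9 km.

9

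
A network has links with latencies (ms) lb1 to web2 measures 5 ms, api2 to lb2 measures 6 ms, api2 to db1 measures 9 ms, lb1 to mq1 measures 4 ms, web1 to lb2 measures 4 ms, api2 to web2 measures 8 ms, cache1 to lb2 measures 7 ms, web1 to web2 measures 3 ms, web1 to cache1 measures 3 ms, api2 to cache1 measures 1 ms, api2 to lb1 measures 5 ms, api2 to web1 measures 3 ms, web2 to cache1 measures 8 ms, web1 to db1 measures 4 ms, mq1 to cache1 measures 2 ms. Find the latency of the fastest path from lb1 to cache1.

A few of the lb1→cache1 routes:
lb1-api2-cache1: 5 + 1 = 6
lb1-web2-web1-cache1: 5 + 3 + 3 = 11
lb1-api2-web1-cache1: 5 + 3 + 3 = 11
lb1-mq1-cache1: 4 + 2 = 6
The minimum is 6 ms.

6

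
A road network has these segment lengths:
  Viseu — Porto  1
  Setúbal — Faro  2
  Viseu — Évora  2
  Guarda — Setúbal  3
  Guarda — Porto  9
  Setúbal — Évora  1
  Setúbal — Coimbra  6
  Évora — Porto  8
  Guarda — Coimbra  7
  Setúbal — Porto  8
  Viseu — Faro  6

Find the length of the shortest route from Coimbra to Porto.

10

Comparing a few candidate routes:
Coimbra→Setúbal→Évora→Viseu→Porto: 6 + 1 + 2 + 1 = 10
Coimbra→Setúbal→Porto: 6 + 8 = 14
Coimbra→Guarda→Setúbal→Évora→Viseu→Porto: 7 + 3 + 1 + 2 + 1 = 14
Best route has total 10.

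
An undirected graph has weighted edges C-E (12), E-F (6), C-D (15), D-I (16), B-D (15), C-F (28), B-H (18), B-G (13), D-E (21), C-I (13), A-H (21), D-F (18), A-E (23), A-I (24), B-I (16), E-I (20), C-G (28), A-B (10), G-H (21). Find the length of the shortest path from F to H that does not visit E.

Comparing a few candidate routes:
F -> D -> B -> H: 18 + 15 + 18 = 51
F -> D -> B -> G -> H: 18 + 15 + 13 + 21 = 67
F -> D -> I -> B -> H: 18 + 16 + 16 + 18 = 68
F -> C -> D -> B -> H: 28 + 15 + 15 + 18 = 76
F -> C -> I -> B -> H: 28 + 13 + 16 + 18 = 75
F -> D -> B -> A -> H: 18 + 15 + 10 + 21 = 64
Best route has total 51.

51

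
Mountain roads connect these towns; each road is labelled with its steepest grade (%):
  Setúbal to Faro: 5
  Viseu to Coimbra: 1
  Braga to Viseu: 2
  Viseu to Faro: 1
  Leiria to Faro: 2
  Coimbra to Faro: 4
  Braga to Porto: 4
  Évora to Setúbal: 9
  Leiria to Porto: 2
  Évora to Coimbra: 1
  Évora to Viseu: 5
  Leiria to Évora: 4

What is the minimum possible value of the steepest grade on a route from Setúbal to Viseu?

A few of the Setúbal→Viseu routes:
Setúbal - Faro - Leiria - Évora - Viseu: max(5, 2, 4, 5) = 5
Setúbal - Faro - Coimbra - Évora - Viseu: max(5, 4, 1, 5) = 5
Setúbal - Faro - Viseu: max(5, 1) = 5
Setúbal - Faro - Coimbra - Évora - Leiria - Porto - Braga - Viseu: max(5, 4, 1, 4, 2, 4, 2) = 5
Setúbal - Faro - Leiria - Évora - Coimbra - Viseu: max(5, 2, 4, 1, 1) = 5
Setúbal - Faro - Coimbra - Viseu: max(5, 4, 1) = 5
Smallest bottleneck: 5%.

5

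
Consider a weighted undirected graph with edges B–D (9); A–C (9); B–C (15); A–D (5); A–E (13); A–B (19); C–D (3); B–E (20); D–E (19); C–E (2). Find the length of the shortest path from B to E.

14

Comparing a few candidate routes:
B -> C -> E: 15 + 2 = 17
B -> D -> A -> C -> E: 9 + 5 + 9 + 2 = 25
B -> D -> C -> E: 9 + 3 + 2 = 14
B -> D -> A -> E: 9 + 5 + 13 = 27
B -> E: 20
B -> D -> E: 9 + 19 = 28
Shortest: 14.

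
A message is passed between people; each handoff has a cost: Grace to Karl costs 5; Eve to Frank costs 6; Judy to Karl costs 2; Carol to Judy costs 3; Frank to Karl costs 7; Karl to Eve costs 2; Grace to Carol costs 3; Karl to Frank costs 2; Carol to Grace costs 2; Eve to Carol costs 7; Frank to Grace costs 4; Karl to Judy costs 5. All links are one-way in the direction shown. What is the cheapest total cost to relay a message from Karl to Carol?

9

Routes from Karl to Carol:
Karl -> Eve -> Carol: 2 + 7 = 9
Karl -> Frank -> Grace -> Carol: 2 + 4 + 3 = 9
Karl -> Eve -> Frank -> Grace -> Carol: 2 + 6 + 4 + 3 = 15
Best route has total 9.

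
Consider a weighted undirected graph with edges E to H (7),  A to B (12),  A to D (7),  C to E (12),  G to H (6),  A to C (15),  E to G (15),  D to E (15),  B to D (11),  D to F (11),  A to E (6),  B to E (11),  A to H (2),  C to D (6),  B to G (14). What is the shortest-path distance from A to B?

12

Some routes from A to B:
A -> H -> E -> B: 2 + 7 + 11 = 20
A -> D -> B: 7 + 11 = 18
A -> B: 12
A -> E -> B: 6 + 11 = 17
Best route has total 12.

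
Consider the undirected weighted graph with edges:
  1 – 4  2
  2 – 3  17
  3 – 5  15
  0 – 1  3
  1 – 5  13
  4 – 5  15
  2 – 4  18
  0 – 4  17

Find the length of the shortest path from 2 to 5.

Checking several routes:
2 - 3 - 5: 17 + 15 = 32
2 - 4 - 1 - 5: 18 + 2 + 13 = 33
2 - 4 - 5: 18 + 15 = 33
Best route has total 32.

32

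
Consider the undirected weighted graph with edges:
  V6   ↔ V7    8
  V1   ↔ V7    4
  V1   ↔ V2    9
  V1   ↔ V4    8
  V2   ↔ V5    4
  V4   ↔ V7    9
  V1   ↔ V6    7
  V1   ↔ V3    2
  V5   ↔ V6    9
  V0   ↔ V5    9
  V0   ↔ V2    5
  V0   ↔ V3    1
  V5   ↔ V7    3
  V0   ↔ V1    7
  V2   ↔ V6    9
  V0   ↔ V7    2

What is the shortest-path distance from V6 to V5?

Comparing a few candidate routes:
V6 - V2 - V5: 9 + 4 = 13
V6 - V7 - V5: 8 + 3 = 11
V6 - V5: 9
V6 - V1 - V3 - V0 - V7 - V5: 7 + 2 + 1 + 2 + 3 = 15
V6 - V1 - V7 - V5: 7 + 4 + 3 = 14
V6 - V2 - V0 - V7 - V5: 9 + 5 + 2 + 3 = 19
Shortest: 9.

9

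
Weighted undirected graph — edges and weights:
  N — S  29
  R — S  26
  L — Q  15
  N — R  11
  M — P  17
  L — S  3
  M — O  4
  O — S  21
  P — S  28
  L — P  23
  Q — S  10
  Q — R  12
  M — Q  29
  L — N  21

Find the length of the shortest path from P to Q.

Some routes from P to Q:
P - L - Q: 23 + 15 = 38
P - S - L - Q: 28 + 3 + 15 = 46
P - L - S - Q: 23 + 3 + 10 = 36
P - S - Q: 28 + 10 = 38
P - M - Q: 17 + 29 = 46
The minimum is 36.

36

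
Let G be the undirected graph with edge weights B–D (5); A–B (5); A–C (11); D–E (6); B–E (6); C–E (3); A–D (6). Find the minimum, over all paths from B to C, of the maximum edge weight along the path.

6

Candidate routes:
B -> D -> E -> C: max(5, 6, 3) = 6
B -> D -> A -> C: max(5, 6, 11) = 11
B -> E -> D -> A -> C: max(6, 6, 6, 11) = 11
B -> A -> C: max(5, 11) = 11
B -> E -> C: max(6, 3) = 6
B -> A -> D -> E -> C: max(5, 6, 6, 3) = 6
Best route has worst link 6.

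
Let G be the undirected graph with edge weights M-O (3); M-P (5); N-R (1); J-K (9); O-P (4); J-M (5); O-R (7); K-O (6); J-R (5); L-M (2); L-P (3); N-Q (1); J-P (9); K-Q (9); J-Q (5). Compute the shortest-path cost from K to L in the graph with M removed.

A few of the K→L routes:
K → Q → N → R → J → P → L: 9 + 1 + 1 + 5 + 9 + 3 = 28
K → Q → N → R → O → P → L: 9 + 1 + 1 + 7 + 4 + 3 = 25
K → O → P → L: 6 + 4 + 3 = 13
K → Q → J → P → L: 9 + 5 + 9 + 3 = 26
K → J → P → L: 9 + 9 + 3 = 21
The minimum is 13.

13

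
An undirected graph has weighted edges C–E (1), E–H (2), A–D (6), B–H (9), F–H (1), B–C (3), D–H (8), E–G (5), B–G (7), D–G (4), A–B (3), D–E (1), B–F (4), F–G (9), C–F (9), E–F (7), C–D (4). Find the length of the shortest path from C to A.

Checking several routes:
C → E → F → B → A: 1 + 7 + 4 + 3 = 15
C → E → H → B → A: 1 + 2 + 9 + 3 = 15
C → B → A: 3 + 3 = 6
C → E → D → A: 1 + 1 + 6 = 8
C → D → A: 4 + 6 = 10
C → E → H → F → B → A: 1 + 2 + 1 + 4 + 3 = 11
Shortest: 6.

6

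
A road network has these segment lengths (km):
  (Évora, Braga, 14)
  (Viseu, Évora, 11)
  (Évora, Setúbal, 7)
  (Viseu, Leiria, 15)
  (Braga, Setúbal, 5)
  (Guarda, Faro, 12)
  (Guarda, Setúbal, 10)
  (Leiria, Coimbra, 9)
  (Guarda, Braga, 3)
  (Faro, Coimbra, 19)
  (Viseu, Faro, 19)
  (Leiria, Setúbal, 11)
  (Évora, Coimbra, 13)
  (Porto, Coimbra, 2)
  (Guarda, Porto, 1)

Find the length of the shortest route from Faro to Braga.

Checking several routes:
Faro - Guarda - Braga: 12 + 3 = 15
Faro - Coimbra - Porto - Guarda - Braga: 19 + 2 + 1 + 3 = 25
Faro - Coimbra - Porto - Guarda - Setúbal - Braga: 19 + 2 + 1 + 10 + 5 = 37
Faro - Guarda - Porto - Coimbra - Leiria - Setúbal - Braga: 12 + 1 + 2 + 9 + 11 + 5 = 40
Faro - Guarda - Setúbal - Braga: 12 + 10 + 5 = 27
The minimum is 15 km.

15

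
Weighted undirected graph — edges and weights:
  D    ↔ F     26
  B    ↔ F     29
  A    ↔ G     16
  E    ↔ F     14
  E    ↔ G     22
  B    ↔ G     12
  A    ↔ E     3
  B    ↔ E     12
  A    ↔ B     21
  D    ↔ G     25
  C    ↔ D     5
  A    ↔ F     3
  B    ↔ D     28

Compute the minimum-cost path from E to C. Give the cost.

Checking several routes:
E - G - D - C: 22 + 25 + 5 = 52
E - A - F - D - C: 3 + 3 + 26 + 5 = 37
E - A - G - D - C: 3 + 16 + 25 + 5 = 49
E - B - G - D - C: 12 + 12 + 25 + 5 = 54
E - B - D - C: 12 + 28 + 5 = 45
E - F - D - C: 14 + 26 + 5 = 45
The minimum is 37.

37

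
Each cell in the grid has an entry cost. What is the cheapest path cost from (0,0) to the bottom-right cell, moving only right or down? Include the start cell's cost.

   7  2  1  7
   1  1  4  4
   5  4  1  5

One optimal route is r0c0→r1c0→r1c1→r1c2→r2c2→r2c3.
Its cost is 7 + 1 + 1 + 4 + 1 + 5 = 19.

19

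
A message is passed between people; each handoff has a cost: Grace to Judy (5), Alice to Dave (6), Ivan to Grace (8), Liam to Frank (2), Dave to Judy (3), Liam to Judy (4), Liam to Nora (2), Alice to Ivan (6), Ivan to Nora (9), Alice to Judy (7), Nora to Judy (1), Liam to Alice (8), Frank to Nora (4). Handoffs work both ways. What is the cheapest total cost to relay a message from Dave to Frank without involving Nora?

9

Checking several routes:
Dave - Alice - Judy - Liam - Frank: 6 + 7 + 4 + 2 = 19
Dave - Judy - Alice - Liam - Frank: 3 + 7 + 8 + 2 = 20
Dave - Alice - Ivan - Grace - Judy - Liam - Frank: 6 + 6 + 8 + 5 + 4 + 2 = 31
Dave - Judy - Liam - Frank: 3 + 4 + 2 = 9
Dave - Alice - Liam - Frank: 6 + 8 + 2 = 16
Best route has total 9.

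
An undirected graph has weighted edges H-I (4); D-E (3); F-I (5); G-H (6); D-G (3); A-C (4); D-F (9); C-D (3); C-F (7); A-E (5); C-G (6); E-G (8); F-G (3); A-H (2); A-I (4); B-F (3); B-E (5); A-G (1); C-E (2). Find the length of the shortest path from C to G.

Some routes from C to G:
C → D → G: 3 + 3 = 6
C → A → G: 4 + 1 = 5
C → E → A → G: 2 + 5 + 1 = 8
C → F → G: 7 + 3 = 10
C → G: 6
C → E → D → G: 2 + 3 + 3 = 8
The minimum is 5.

5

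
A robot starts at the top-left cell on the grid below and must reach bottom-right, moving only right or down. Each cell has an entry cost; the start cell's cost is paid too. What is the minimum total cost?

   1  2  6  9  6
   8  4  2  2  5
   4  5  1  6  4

Best path: r0c0→r0c1→r1c1→r1c2→r1c3→r1c4→r2c4
Cost: 1 + 2 + 4 + 2 + 2 + 5 + 4 = 20
(Top row then right column would cost 33.)

20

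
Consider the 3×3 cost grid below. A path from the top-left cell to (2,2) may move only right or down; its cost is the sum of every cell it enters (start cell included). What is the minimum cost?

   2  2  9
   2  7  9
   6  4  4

18

One optimal route is r0c0→r1c0→r2c0→r2c1→r2c2.
Its cost is 2 + 2 + 6 + 4 + 4 = 18.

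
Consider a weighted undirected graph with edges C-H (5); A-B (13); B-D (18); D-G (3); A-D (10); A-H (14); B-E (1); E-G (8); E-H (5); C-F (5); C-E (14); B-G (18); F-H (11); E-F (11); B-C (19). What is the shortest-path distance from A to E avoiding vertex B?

Routes from A to E avoiding B:
A → H → C → F → E: 14 + 5 + 5 + 11 = 35
A → H → E: 14 + 5 = 19
A → H → C → E: 14 + 5 + 14 = 33
A → H → F → E: 14 + 11 + 11 = 36
A → H → F → C → E: 14 + 11 + 5 + 14 = 44
A → D → G → E: 10 + 3 + 8 = 21
The minimum is 19.

19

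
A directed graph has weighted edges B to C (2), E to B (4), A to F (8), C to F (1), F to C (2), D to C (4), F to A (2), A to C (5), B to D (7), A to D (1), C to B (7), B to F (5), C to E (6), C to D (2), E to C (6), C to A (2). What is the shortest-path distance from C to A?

Routes from C to A:
C -> E -> B -> F -> A: 6 + 4 + 5 + 2 = 17
C -> A: 2
C -> B -> F -> A: 7 + 5 + 2 = 14
C -> F -> A: 1 + 2 = 3
The minimum is 2.

2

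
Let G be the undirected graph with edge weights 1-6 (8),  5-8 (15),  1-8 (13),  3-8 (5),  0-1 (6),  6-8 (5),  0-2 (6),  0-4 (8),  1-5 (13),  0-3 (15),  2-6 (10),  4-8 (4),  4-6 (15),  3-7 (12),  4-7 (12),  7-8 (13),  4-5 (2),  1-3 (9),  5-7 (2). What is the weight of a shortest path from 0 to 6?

14

Some routes from 0 to 6:
0 - 4 - 6: 8 + 15 = 23
0 - 2 - 6: 6 + 10 = 16
0 - 1 - 6: 6 + 8 = 14
0 - 4 - 8 - 6: 8 + 4 + 5 = 17
Best route has total 14.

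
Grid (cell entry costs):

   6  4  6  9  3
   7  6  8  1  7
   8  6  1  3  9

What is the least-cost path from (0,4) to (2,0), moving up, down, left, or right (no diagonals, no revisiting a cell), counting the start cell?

Cheapest: [0,4]→[1,4]→[1,3]→[2,3]→[2,2]→[2,1]→[2,0]
  3 + 7 + 1 + 3 + 1 + 6 + 8 = 29

29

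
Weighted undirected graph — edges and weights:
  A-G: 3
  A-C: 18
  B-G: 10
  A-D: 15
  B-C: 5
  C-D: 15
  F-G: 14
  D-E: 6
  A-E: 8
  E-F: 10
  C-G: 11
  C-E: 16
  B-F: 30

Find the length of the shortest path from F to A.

17

Comparing a few candidate routes:
F → E → D → A: 10 + 6 + 15 = 31
F → G → A: 14 + 3 = 17
F → E → C → G → A: 10 + 16 + 11 + 3 = 40
F → E → A: 10 + 8 = 18
Shortest: 17.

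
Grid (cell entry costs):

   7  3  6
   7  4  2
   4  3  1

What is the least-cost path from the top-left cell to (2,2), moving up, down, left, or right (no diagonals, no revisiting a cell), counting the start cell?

17

Path [0,0] -> [0,1] -> [1,1] -> [1,2] -> [2,2]: 7 + 3 + 4 + 2 + 1 = 17.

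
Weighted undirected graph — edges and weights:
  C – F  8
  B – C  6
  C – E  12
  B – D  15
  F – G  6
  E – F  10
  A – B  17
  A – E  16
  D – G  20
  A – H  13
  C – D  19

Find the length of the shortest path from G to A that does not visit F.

Paths from G to A avoiding F:
G → D → C → E → A: 20 + 19 + 12 + 16 = 67
G → D → B → C → E → A: 20 + 15 + 6 + 12 + 16 = 69
G → D → B → A: 20 + 15 + 17 = 52
G → D → C → B → A: 20 + 19 + 6 + 17 = 62
Best route has total 52.

52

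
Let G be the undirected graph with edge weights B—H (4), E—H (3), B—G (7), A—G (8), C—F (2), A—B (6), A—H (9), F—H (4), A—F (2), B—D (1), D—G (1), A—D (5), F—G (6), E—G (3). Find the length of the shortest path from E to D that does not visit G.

A few of the E→D routes:
E -> H -> B -> D: 3 + 4 + 1 = 8
E -> H -> A -> D: 3 + 9 + 5 = 17
E -> H -> B -> A -> D: 3 + 4 + 6 + 5 = 18
E -> H -> F -> A -> B -> D: 3 + 4 + 2 + 6 + 1 = 16
E -> H -> F -> A -> D: 3 + 4 + 2 + 5 = 14
Best route has total 8.

8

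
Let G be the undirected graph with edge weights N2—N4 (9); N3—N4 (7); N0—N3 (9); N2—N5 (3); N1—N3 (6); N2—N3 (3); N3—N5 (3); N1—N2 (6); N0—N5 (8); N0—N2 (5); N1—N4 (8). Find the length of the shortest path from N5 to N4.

10

Comparing a few candidate routes:
N5 → N2 → N4: 3 + 9 = 12
N5 → N2 → N3 → N4: 3 + 3 + 7 = 13
N5 → N2 → N1 → N4: 3 + 6 + 8 = 17
N5 → N3 → N1 → N4: 3 + 6 + 8 = 17
N5 → N3 → N4: 3 + 7 = 10
N5 → N3 → N2 → N4: 3 + 3 + 9 = 15
The minimum is 10.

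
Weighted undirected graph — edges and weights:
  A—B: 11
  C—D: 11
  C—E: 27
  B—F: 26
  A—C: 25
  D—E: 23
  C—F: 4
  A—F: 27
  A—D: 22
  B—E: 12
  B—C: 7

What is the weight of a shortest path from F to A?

A few of the F→A routes:
F → B → A: 26 + 11 = 37
F → C → A: 4 + 25 = 29
F → A: 27
F → C → B → A: 4 + 7 + 11 = 22
F → C → D → A: 4 + 11 + 22 = 37
Best route has total 22.

22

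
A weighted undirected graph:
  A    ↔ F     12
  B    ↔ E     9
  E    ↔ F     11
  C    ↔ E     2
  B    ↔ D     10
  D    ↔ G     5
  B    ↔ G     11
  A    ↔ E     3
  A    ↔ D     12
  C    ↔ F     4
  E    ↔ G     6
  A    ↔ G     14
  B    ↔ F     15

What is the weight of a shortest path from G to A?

Some routes from G to A:
G-D-B-E-A: 5 + 10 + 9 + 3 = 27
G-D-A: 5 + 12 = 17
G-A: 14
G-E-A: 6 + 3 = 9
G-E-C-F-A: 6 + 2 + 4 + 12 = 24
G-B-E-A: 11 + 9 + 3 = 23
Shortest: 9.

9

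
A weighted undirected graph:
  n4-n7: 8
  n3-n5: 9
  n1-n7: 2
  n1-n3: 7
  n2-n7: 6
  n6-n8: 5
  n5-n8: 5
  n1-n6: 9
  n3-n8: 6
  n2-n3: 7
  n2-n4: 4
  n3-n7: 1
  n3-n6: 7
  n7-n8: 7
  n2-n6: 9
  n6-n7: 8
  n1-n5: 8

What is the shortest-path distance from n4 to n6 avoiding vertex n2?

Comparing a few candidate routes:
n4 -> n7 -> n3 -> n6: 8 + 1 + 7 = 16
n4 -> n7 -> n8 -> n6: 8 + 7 + 5 = 20
n4 -> n7 -> n6: 8 + 8 = 16
n4 -> n7 -> n3 -> n8 -> n6: 8 + 1 + 6 + 5 = 20
n4 -> n7 -> n1 -> n6: 8 + 2 + 9 = 19
Best route has total 16.

16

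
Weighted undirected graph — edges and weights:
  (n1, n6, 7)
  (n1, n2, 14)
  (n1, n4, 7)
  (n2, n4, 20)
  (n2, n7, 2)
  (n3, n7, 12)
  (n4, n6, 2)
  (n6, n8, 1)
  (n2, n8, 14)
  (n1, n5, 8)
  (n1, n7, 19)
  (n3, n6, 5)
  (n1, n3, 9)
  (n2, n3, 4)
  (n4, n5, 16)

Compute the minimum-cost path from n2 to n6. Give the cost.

9

Some routes from n2 to n6:
n2 → n1 → n6: 14 + 7 = 21
n2 → n4 → n6: 20 + 2 = 22
n2 → n8 → n6: 14 + 1 = 15
n2 → n3 → n6: 4 + 5 = 9
n2 → n3 → n1 → n6: 4 + 9 + 7 = 20
n2 → n7 → n3 → n6: 2 + 12 + 5 = 19
The minimum is 9.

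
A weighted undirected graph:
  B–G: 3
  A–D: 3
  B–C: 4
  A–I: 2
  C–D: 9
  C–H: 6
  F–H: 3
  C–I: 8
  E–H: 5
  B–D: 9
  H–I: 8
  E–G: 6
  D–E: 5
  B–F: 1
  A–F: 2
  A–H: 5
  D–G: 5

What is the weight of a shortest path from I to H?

7

Some routes from I to H:
I → H: 8
I → A → D → E → H: 2 + 3 + 5 + 5 = 15
I → C → H: 8 + 6 = 14
I → A → F → B → C → H: 2 + 2 + 1 + 4 + 6 = 15
I → A → F → H: 2 + 2 + 3 = 7
I → A → H: 2 + 5 = 7
Shortest: 7.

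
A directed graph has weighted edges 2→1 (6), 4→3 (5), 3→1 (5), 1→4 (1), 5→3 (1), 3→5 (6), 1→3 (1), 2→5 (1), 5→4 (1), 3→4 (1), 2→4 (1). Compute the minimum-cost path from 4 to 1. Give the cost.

Paths from 4 to 1:
4→3→1: 5 + 5 = 10
The minimum is 10.

10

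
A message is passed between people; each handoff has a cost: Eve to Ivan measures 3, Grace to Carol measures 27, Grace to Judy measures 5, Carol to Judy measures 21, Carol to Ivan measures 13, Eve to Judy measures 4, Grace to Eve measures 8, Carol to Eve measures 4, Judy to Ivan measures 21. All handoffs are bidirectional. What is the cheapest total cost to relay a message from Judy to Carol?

Checking several routes:
Judy -> Eve -> Ivan -> Carol: 4 + 3 + 13 = 20
Judy -> Eve -> Carol: 4 + 4 = 8
Judy -> Grace -> Eve -> Carol: 5 + 8 + 4 = 17
Judy -> Carol: 21
The minimum is 8.

8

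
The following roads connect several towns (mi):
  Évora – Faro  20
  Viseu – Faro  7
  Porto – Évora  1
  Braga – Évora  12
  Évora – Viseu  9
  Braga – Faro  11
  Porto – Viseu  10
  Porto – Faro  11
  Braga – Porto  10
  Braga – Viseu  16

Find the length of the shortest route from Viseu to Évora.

9

Some routes from Viseu to Évora:
Viseu -> Évora: 9
Viseu -> Braga -> Évora: 16 + 12 = 28
Viseu -> Faro -> Porto -> Évora: 7 + 11 + 1 = 19
Viseu -> Faro -> Évora: 7 + 20 = 27
Viseu -> Braga -> Porto -> Évora: 16 + 10 + 1 = 27
Viseu -> Porto -> Évora: 10 + 1 = 11
Shortest: 9 mi.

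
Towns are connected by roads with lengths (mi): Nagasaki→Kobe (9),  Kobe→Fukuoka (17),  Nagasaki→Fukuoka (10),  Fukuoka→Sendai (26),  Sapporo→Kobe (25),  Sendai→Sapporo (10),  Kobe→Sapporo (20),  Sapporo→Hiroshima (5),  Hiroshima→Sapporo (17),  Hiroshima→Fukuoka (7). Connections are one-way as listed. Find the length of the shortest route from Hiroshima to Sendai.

Routes from Hiroshima to Sendai:
Hiroshima -> Fukuoka -> Sendai: 7 + 26 = 33
Hiroshima -> Sapporo -> Kobe -> Fukuoka -> Sendai: 17 + 25 + 17 + 26 = 85
Best route has total 33 mi.

33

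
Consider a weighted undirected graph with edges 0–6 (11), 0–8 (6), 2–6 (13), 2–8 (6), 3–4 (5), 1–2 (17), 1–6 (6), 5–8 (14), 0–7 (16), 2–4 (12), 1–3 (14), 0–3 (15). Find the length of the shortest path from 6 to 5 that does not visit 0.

33

Paths from 6 to 5 avoiding 0:
6 → 1 → 2 → 8 → 5: 6 + 17 + 6 + 14 = 43
6 → 1 → 3 → 4 → 2 → 8 → 5: 6 + 14 + 5 + 12 + 6 + 14 = 57
6 → 2 → 8 → 5: 13 + 6 + 14 = 33
Best route has total 33.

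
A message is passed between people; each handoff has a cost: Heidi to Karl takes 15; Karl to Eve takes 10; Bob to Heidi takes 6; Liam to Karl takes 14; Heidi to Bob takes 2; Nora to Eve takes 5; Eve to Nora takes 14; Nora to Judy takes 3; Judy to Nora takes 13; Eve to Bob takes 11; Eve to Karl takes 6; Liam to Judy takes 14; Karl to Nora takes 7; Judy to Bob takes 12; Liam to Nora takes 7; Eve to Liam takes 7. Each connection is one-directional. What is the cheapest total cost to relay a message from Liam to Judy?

10

Routes from Liam to Judy:
Liam → Karl → Eve → Nora → Judy: 14 + 10 + 14 + 3 = 41
Liam → Judy: 14
Liam → Karl → Nora → Judy: 14 + 7 + 3 = 24
Liam → Nora → Judy: 7 + 3 = 10
The minimum is 10.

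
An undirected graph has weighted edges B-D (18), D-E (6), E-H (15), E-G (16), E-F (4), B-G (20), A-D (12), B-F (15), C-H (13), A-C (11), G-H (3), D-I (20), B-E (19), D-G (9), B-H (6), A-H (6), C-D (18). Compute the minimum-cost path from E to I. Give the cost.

Checking several routes:
E→D→I: 6 + 20 = 26
E→G→D→I: 16 + 9 + 20 = 45
E→H→G→D→I: 15 + 3 + 9 + 20 = 47
E→H→A→D→I: 15 + 6 + 12 + 20 = 53
E→G→H→A→D→I: 16 + 3 + 6 + 12 + 20 = 57
E→F→B→D→I: 4 + 15 + 18 + 20 = 57
The minimum is 26.

26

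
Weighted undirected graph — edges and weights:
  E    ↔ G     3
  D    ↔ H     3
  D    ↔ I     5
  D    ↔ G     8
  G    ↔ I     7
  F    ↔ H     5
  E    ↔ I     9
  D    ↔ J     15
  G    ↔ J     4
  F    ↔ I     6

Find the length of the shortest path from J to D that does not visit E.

Checking several routes:
J - D: 15
J - G - I - D: 4 + 7 + 5 = 16
J - G - D: 4 + 8 = 12
Best route has total 12.

12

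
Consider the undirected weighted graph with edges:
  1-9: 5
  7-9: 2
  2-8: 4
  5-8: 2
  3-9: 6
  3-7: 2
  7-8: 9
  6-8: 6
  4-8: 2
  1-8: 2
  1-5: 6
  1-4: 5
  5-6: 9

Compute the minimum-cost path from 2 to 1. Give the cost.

Comparing a few candidate routes:
2 → 8 → 1: 4 + 2 = 6
2 → 8 → 5 → 1: 4 + 2 + 6 = 12
2 → 8 → 4 → 1: 4 + 2 + 5 = 11
The minimum is 6.

6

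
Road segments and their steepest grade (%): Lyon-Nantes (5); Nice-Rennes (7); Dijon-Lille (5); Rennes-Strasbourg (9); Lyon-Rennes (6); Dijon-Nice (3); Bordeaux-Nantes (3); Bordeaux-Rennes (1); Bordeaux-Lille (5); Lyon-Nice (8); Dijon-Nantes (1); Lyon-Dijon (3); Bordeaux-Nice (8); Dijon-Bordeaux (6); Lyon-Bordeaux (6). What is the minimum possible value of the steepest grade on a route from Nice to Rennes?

A few of the Nice→Rennes routes:
Nice - Dijon - Nantes - Bordeaux - Rennes: max(3, 1, 3, 1) = 3
Nice - Dijon - Lyon - Nantes - Bordeaux - Rennes: max(3, 3, 5, 3, 1) = 5
Nice - Dijon - Bordeaux - Lyon - Rennes: max(3, 6, 6, 6) = 6
Nice - Dijon - Lille - Bordeaux - Rennes: max(3, 5, 5, 1) = 5
The minimum achievable maximum is 3%.

3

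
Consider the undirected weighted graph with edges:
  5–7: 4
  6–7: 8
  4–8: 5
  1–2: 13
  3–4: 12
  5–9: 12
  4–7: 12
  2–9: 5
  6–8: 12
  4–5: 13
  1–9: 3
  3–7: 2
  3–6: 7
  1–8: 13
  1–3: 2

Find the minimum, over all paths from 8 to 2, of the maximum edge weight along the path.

12

A few of the 8→2 routes:
8 - 4 - 7 - 3 - 1 - 9 - 2: max(5, 12, 2, 2, 3, 5) = 12
8 - 4 - 7 - 6 - 3 - 1 - 9 - 2: max(5, 12, 8, 7, 2, 3, 5) = 12
8 - 4 - 7 - 5 - 9 - 2: max(5, 12, 4, 12, 5) = 12
8 - 4 - 3 - 1 - 9 - 2: max(5, 12, 2, 3, 5) = 12
8 - 4 - 3 - 7 - 5 - 9 - 2: max(5, 12, 2, 4, 12, 5) = 12
8 - 4 - 3 - 6 - 7 - 5 - 9 - 2: max(5, 12, 7, 8, 4, 12, 5) = 12
The minimum achievable maximum is 12.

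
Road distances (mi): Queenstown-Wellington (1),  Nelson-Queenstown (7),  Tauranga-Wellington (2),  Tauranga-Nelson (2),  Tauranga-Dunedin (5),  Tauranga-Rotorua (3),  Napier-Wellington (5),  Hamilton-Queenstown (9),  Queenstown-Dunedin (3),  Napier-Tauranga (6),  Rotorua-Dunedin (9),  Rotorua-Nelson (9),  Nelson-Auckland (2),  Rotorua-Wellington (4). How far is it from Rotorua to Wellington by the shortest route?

4

Some routes from Rotorua to Wellington:
Rotorua→Dunedin→Queenstown→Wellington: 9 + 3 + 1 = 13
Rotorua→Tauranga→Dunedin→Queenstown→Wellington: 3 + 5 + 3 + 1 = 12
Rotorua→Tauranga→Wellington: 3 + 2 = 5
Rotorua→Tauranga→Nelson→Queenstown→Wellington: 3 + 2 + 7 + 1 = 13
Rotorua→Wellington: 4
The minimum is 4 mi.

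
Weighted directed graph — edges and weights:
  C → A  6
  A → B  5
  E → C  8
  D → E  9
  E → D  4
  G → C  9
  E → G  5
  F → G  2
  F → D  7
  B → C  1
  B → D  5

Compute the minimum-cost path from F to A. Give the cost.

17

Routes from F to A:
F → D → E → G → C → A: 7 + 9 + 5 + 9 + 6 = 36
F → D → E → C → A: 7 + 9 + 8 + 6 = 30
F → G → C → A: 2 + 9 + 6 = 17
The minimum is 17.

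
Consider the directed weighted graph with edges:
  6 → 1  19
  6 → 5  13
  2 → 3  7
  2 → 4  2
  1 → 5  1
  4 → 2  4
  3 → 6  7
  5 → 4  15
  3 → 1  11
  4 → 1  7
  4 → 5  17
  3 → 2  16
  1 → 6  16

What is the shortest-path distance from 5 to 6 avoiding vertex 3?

Candidate routes:
5 - 4 - 1 - 6: 15 + 7 + 16 = 38
Best route has total 38.

38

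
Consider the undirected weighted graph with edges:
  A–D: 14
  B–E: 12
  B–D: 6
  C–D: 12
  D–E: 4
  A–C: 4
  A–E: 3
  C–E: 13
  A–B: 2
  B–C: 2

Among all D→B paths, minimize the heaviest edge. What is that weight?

Some routes from D to B:
D → C → A → B: max(12, 4, 2) = 12
D → E → A → B: max(4, 3, 2) = 4
D → E → A → C → B: max(4, 3, 4, 2) = 4
D → E → B: max(4, 12) = 12
D → C → B: max(12, 2) = 12
D → B: max(6) = 6
Best route has worst link 4.

4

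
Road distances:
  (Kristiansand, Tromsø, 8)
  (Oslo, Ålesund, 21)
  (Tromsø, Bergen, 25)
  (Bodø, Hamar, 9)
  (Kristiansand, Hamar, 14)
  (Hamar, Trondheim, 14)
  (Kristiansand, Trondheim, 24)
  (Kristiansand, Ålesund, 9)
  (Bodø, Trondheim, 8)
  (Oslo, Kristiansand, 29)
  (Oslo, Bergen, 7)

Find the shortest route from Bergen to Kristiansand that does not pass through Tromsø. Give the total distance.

36

Candidate routes:
Bergen - Oslo - Ålesund - Kristiansand: 7 + 21 + 9 = 37
Bergen - Oslo - Kristiansand: 7 + 29 = 36
Best route has total 36.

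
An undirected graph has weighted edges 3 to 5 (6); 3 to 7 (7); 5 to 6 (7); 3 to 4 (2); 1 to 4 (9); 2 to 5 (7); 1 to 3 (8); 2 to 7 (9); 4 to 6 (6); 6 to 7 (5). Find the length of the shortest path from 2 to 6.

14

Comparing a few candidate routes:
2 → 7 → 3 → 4 → 6: 9 + 7 + 2 + 6 = 24
2 → 5 → 3 → 7 → 6: 7 + 6 + 7 + 5 = 25
2 → 5 → 6: 7 + 7 = 14
2 → 7 → 6: 9 + 5 = 14
2 → 5 → 3 → 4 → 6: 7 + 6 + 2 + 6 = 21
Shortest: 14.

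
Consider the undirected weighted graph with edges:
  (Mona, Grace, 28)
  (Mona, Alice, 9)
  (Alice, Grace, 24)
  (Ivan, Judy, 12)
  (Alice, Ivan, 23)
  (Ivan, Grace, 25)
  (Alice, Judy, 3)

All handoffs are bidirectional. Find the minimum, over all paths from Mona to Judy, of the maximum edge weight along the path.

9

Comparing a few candidate routes:
Mona→Alice→Judy: max(9, 3) = 9
Mona→Grace→Ivan→Judy: max(28, 25, 12) = 28
Mona→Alice→Grace→Ivan→Judy: max(9, 24, 25, 12) = 25
Mona→Alice→Ivan→Judy: max(9, 23, 12) = 23
The minimum achievable maximum is 9.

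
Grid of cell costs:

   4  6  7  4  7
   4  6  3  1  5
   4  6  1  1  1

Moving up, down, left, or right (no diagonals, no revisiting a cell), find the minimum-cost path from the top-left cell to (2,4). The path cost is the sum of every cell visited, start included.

Cheapest: r0c0 -> r1c0 -> r1c1 -> r1c2 -> r1c3 -> r2c3 -> r2c4
  4 + 4 + 6 + 3 + 1 + 1 + 1 = 20

20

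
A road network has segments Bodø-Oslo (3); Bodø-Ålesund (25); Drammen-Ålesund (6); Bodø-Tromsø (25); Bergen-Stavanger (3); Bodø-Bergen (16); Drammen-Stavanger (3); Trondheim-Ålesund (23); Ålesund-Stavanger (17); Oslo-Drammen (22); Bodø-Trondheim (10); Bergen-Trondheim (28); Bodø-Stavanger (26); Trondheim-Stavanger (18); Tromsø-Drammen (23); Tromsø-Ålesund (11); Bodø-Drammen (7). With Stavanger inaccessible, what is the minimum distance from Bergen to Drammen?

A few of the Bergen→Drammen routes:
Bergen - Bodø - Ålesund - Drammen: 16 + 25 + 6 = 47
Bergen - Bodø - Oslo - Drammen: 16 + 3 + 22 = 41
Bergen - Trondheim - Bodø - Drammen: 28 + 10 + 7 = 45
Bergen - Bodø - Trondheim - Ålesund - Drammen: 16 + 10 + 23 + 6 = 55
Bergen - Bodø - Drammen: 16 + 7 = 23
The minimum is 23.

23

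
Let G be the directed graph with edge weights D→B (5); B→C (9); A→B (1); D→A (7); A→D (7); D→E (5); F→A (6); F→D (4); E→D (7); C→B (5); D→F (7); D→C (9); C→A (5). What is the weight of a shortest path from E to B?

12

Routes from E to B:
E→D→A→B: 7 + 7 + 1 = 15
E→D→F→A→B: 7 + 7 + 6 + 1 = 21
E→D→C→A→B: 7 + 9 + 5 + 1 = 22
E→D→B: 7 + 5 = 12
E→D→C→B: 7 + 9 + 5 = 21
Shortest: 12.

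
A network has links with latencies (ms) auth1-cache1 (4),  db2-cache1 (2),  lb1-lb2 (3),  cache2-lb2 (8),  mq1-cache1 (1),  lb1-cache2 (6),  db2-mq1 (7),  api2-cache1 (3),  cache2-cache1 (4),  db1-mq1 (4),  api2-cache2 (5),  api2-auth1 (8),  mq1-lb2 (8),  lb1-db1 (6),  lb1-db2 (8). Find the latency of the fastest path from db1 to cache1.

5

Some routes from db1 to cache1:
db1 -> mq1 -> cache1: 4 + 1 = 5
db1 -> mq1 -> db2 -> cache1: 4 + 7 + 2 = 13
db1 -> lb1 -> db2 -> cache1: 6 + 8 + 2 = 16
Shortest: 5 ms.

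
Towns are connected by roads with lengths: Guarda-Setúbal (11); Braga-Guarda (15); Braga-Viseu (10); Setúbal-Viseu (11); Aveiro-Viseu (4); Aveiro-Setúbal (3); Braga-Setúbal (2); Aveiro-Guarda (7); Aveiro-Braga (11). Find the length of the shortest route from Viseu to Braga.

Checking several routes:
Viseu→Aveiro→Setúbal→Braga: 4 + 3 + 2 = 9
Viseu→Aveiro→Braga: 4 + 11 = 15
Viseu→Setúbal→Braga: 11 + 2 = 13
Viseu→Aveiro→Guarda→Setúbal→Braga: 4 + 7 + 11 + 2 = 24
Viseu→Braga: 10
Shortest: 9.

9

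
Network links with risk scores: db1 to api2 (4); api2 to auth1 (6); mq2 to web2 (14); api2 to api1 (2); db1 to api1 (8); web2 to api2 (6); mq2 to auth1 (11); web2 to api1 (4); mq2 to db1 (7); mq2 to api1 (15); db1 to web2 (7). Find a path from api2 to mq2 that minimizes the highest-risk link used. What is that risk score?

7

Checking several routes:
api2-api1-web2-db1-mq2: max(2, 4, 7, 7) = 7
api2-web2-db1-mq2: max(6, 7, 7) = 7
api2-web2-api1-db1-mq2: max(6, 4, 8, 7) = 8
api2-db1-mq2: max(4, 7) = 7
Best route has worst link 7.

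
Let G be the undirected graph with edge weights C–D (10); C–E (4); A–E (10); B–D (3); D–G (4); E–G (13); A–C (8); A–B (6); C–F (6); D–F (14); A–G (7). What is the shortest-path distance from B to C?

Checking several routes:
B-A-E-C: 6 + 10 + 4 = 20
B-D-C: 3 + 10 = 13
B-D-G-A-C: 3 + 4 + 7 + 8 = 22
B-A-C: 6 + 8 = 14
The minimum is 13.

13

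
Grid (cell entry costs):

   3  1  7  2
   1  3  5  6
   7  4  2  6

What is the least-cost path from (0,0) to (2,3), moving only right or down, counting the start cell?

19

Cheapest: (0,0) -> (0,1) -> (1,1) -> (2,1) -> (2,2) -> (2,3)
  3 + 1 + 3 + 4 + 2 + 6 = 19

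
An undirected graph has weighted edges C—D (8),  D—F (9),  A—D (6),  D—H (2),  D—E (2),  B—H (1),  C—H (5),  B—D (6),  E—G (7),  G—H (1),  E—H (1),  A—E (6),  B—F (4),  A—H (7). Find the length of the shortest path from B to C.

Checking several routes:
B → H → C: 1 + 5 = 6
B → D → E → H → C: 6 + 2 + 1 + 5 = 14
B → D → C: 6 + 8 = 14
B → H → E → D → C: 1 + 1 + 2 + 8 = 12
B → D → H → C: 6 + 2 + 5 = 13
B → H → D → C: 1 + 2 + 8 = 11
Best route has total 6.

6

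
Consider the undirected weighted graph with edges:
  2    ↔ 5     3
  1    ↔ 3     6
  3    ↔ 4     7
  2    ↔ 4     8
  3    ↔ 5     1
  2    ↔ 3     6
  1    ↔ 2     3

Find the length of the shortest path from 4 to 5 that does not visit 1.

8

Paths from 4 to 5 avoiding 1:
4 → 2 → 5: 8 + 3 = 11
4 → 3 → 2 → 5: 7 + 6 + 3 = 16
4 → 2 → 3 → 5: 8 + 6 + 1 = 15
4 → 3 → 5: 7 + 1 = 8
The minimum is 8.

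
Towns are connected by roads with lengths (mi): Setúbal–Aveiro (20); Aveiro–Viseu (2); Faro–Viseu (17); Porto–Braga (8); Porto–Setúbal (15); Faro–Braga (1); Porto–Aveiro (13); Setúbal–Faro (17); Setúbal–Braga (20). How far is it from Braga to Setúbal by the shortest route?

Some routes from Braga to Setúbal:
Braga → Setúbal: 20
Braga → Porto → Setúbal: 8 + 15 = 23
Braga → Faro → Setúbal: 1 + 17 = 18
The minimum is 18 mi.

18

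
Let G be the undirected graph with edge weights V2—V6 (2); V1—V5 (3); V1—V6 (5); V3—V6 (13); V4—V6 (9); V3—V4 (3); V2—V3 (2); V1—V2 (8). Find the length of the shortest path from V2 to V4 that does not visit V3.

Candidate routes:
V2 - V1 - V6 - V4: 8 + 5 + 9 = 22
V2 - V6 - V4: 2 + 9 = 11
The minimum is 11.

11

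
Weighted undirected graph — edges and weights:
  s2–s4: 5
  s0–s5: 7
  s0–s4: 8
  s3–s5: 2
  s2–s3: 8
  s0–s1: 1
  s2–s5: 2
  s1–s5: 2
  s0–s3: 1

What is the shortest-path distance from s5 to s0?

3

Routes from s5 to s0:
s5→s0: 7
s5→s1→s0: 2 + 1 = 3
s5→s2→s3→s0: 2 + 8 + 1 = 11
s5→s3→s2→s4→s0: 2 + 8 + 5 + 8 = 23
s5→s2→s4→s0: 2 + 5 + 8 = 15
s5→s3→s0: 2 + 1 = 3
Shortest: 3.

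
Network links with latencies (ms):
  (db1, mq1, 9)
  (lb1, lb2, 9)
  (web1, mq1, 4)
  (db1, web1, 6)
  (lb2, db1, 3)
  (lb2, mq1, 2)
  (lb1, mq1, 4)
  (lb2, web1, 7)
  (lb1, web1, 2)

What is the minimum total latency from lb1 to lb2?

6

Some routes from lb1 to lb2:
lb1→mq1→lb2: 4 + 2 = 6
lb1→web1→mq1→lb2: 2 + 4 + 2 = 8
lb1→web1→lb2: 2 + 7 = 9
Shortest: 6 ms.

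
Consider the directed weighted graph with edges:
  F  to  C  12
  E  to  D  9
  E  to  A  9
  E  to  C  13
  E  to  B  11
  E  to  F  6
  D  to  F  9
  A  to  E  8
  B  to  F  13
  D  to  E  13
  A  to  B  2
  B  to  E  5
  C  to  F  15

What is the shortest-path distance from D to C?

Checking several routes:
D→E→C: 13 + 13 = 26
D→F→C: 9 + 12 = 21
D→E→F→C: 13 + 6 + 12 = 31
Best route has total 21.

21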